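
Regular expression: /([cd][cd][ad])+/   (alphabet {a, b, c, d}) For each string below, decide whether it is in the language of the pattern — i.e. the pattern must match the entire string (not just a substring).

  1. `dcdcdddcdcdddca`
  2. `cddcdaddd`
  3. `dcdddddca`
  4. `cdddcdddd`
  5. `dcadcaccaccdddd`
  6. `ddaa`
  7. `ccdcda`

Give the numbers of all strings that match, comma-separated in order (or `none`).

1, 2, 3, 4, 5, 7

1 → match
2. `cddcdaddd` → match
3. `dcdddddca` → match
4. `cdddcdddd` → match
5 → match
6. `ddaa` → no match
7. `ccdcda` → match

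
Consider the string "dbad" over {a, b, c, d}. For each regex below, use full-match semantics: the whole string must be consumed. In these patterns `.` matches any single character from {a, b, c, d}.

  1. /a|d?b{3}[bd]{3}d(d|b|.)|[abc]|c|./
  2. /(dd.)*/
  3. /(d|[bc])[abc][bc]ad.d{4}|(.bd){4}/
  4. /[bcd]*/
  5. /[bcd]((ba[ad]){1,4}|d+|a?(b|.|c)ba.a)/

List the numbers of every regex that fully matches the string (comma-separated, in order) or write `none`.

1 → no match
2 → no match
3 → no match
4 → no match
5 → match

5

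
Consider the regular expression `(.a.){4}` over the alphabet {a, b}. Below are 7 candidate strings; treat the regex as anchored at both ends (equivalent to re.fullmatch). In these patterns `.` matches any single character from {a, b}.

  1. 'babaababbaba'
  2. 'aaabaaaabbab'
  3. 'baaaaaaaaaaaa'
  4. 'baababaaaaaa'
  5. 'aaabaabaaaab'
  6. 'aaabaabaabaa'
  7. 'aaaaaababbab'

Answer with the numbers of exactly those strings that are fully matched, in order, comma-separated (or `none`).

1. 'babaababbaba' → no match
2. 'aaabaaaabbab' → match
3 → no match
4. 'baababaaaaaa' → match
5. 'aaabaabaaaab' → match
6. 'aaabaabaabaa' → match
7. 'aaaaaababbab' → match

2, 4, 5, 6, 7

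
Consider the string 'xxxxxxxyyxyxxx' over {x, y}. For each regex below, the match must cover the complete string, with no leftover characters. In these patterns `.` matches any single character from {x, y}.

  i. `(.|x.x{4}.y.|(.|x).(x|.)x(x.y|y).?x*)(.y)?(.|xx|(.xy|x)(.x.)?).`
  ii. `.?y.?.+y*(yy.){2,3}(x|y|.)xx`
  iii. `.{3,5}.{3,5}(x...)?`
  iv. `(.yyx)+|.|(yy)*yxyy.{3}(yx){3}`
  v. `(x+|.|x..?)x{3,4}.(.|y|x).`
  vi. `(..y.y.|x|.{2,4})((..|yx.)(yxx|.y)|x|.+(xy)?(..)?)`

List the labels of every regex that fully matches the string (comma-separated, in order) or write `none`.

i → match
ii → no match
iii → no match
iv → no match
v → no match
vi → match

i, vi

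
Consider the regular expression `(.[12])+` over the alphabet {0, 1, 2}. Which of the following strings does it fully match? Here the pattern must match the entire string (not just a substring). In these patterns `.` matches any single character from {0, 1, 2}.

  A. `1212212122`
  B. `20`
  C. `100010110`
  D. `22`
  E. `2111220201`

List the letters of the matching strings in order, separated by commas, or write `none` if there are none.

A, D, E

A → match
B → no match
C → no match
D → match
E → match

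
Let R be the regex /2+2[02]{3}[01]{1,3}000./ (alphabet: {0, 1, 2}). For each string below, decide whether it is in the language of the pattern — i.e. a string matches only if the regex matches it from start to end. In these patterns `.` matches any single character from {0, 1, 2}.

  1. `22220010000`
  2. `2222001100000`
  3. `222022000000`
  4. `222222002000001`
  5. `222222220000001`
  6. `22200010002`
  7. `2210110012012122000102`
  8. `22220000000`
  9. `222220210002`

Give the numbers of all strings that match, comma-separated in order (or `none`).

1, 2, 3, 4, 5, 6, 8, 9

1 → match
2 → match
3 → match
4 → match
5 → match
6 → match
7 → no match
8 → match
9 → match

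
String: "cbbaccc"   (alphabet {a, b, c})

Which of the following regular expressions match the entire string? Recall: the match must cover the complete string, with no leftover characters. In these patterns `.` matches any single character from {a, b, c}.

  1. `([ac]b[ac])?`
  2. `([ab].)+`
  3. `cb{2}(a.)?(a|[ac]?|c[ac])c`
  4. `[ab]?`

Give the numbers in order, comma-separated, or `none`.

1 → no match
2 → no match
3 → match
4 → no match

3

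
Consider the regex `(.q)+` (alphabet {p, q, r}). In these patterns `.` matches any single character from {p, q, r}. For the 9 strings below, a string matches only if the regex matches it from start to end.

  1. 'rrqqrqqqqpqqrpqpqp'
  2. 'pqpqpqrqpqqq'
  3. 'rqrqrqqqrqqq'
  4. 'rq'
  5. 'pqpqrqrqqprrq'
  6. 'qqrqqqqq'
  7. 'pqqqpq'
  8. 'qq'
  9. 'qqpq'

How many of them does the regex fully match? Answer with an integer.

1 → no match — must end with 'q'
2 → match
3 → match
4 → match
5 → no match
6 → match
7 → match
8 → match
9 → match
Total matched: 7

7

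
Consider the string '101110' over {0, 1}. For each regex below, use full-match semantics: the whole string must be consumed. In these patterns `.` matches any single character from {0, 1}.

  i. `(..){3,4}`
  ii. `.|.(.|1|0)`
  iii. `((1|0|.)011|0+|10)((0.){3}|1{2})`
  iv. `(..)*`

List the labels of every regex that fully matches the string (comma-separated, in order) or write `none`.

i, iv

i → match
ii → no match
iii → no match
iv → match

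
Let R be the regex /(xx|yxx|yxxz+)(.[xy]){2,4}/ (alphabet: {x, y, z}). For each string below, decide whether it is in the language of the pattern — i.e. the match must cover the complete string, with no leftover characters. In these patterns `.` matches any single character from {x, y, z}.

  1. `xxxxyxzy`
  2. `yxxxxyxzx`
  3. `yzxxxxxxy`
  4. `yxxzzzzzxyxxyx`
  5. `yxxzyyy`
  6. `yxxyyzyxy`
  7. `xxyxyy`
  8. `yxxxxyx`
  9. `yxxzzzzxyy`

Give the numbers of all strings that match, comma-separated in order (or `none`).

1. `xxxxyxzy` → match
2. `yxxxxyxzx` → match
3. `yzxxxxxxy` → no match
4 → match
5. `yxxzyyy` → match
6. `yxxyyzyxy` → match
7. `xxyxyy` → match
8. `yxxxxyx` → match
9. `yxxzzzzxyy` → match

1, 2, 4, 5, 6, 7, 8, 9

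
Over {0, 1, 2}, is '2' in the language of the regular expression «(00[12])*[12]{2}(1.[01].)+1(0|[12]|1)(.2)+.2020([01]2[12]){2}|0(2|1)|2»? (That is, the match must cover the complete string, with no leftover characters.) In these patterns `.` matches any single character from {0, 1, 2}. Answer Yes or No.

Yes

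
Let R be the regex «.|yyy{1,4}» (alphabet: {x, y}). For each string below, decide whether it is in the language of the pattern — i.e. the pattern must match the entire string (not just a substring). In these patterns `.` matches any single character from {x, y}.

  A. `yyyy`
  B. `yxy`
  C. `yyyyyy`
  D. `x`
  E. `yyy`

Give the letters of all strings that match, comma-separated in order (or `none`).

A → match
B → no match
C → match
D → match
E → match

A, C, D, E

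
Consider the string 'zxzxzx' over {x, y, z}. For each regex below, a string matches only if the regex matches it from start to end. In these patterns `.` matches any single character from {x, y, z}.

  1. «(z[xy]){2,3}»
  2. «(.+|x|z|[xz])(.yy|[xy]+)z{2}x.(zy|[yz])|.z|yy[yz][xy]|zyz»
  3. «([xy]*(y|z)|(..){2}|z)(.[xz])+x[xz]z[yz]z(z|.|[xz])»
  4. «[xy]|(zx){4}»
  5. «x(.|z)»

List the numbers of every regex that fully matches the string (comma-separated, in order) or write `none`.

1

1 → match
2 → no match
3 → no match
4 → no match
5 → no match — must start with 'x'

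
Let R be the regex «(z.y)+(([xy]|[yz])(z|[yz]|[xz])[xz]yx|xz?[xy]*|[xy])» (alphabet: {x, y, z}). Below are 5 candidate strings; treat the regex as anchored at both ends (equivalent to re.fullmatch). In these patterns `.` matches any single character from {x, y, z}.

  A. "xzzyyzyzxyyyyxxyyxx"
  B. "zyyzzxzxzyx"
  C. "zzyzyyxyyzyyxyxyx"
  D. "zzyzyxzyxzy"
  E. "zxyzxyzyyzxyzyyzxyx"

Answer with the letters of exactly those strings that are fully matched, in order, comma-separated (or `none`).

E

A → no match — must start with "z"
B. "zyyzzxzxzyx" → no match
C → no match
D. "zzyzyxzyxzy" → no match
E → match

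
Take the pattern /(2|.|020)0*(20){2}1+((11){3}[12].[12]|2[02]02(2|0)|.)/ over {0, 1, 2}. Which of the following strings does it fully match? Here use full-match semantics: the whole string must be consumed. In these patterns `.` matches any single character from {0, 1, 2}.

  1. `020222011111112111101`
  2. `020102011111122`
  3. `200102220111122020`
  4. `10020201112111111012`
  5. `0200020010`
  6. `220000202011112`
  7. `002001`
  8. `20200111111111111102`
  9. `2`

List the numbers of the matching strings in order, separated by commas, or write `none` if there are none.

1 → no match
2 → no match
3 → no match
4 → no match
5 → no match
6 → no match
7 → no match
8 → no match
9 → no match

none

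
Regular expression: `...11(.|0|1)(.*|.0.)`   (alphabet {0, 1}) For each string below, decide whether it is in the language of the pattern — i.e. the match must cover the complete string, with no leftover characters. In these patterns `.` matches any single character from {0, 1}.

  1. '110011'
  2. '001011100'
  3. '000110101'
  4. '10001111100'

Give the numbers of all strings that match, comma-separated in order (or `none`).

1 → no match
2 → no match
3 → match
4 → no match

3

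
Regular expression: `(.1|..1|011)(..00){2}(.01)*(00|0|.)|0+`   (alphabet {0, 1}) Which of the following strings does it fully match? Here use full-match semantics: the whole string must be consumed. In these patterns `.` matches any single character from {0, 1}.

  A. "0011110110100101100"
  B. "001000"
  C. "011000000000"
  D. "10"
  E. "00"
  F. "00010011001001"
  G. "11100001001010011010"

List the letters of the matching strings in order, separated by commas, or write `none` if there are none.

C, E, G

A → no match
B → no match
C → match
D → no match
E → match
F → no match
G → match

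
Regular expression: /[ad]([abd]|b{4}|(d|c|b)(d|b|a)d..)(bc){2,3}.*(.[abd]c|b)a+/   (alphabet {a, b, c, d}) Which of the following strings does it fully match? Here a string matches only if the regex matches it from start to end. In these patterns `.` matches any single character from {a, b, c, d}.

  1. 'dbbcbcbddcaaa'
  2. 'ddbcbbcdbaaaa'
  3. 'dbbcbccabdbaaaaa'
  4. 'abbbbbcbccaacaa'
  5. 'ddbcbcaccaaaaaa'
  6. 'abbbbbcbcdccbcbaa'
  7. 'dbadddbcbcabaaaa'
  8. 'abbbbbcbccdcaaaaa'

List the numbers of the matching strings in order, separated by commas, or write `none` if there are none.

1, 3, 4, 6, 7, 8

1 → match
2 → no match
3 → match
4 → match
5 → no match
6 → match
7 → match
8 → match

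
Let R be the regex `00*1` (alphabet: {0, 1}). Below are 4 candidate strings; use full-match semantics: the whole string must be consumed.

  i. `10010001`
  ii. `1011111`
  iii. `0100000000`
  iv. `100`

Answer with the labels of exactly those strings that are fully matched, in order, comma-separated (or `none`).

i → no match — must start with `0`
ii → no match — must start with `0`
iii → no match — must end with `1`
iv → no match — must start with `0`

none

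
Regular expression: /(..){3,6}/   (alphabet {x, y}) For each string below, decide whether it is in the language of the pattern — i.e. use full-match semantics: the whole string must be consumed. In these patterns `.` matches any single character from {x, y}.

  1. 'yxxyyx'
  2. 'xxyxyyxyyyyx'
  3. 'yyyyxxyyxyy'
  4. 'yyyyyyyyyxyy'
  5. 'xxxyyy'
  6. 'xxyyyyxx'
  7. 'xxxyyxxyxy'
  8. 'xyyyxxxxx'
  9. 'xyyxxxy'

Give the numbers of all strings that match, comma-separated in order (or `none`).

1 → match
2 → match
3 → no match
4 → match
5 → match
6 → match
7 → match
8 → no match
9 → no match

1, 2, 4, 5, 6, 7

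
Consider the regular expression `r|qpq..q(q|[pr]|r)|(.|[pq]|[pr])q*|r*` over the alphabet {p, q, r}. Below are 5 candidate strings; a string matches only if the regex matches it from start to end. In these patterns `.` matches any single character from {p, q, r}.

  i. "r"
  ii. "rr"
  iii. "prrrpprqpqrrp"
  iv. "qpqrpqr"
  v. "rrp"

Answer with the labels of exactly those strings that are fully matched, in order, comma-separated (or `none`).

i, ii, iv

i → match
ii → match
iii → no match
iv → match
v → no match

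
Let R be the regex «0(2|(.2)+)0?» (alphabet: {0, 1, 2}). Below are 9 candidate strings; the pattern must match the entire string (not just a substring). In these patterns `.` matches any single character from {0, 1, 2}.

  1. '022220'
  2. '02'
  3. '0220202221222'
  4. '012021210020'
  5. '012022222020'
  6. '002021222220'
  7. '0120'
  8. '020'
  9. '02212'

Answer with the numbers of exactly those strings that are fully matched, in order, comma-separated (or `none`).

1, 2, 3, 5, 6, 7, 8, 9

1 → match
2 → match
3 → match
4 → no match
5 → match
6 → match
7 → match
8 → match
9 → match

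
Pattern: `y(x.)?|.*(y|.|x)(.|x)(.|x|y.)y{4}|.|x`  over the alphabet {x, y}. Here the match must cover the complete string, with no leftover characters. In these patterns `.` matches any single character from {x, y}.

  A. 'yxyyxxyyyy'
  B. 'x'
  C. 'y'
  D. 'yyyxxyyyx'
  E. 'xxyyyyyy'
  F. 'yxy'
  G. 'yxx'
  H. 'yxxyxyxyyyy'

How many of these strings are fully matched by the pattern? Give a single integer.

A → match
B → match
C → match
D → no match
E → match
F → match
G → match
H → match
Total matched: 7

7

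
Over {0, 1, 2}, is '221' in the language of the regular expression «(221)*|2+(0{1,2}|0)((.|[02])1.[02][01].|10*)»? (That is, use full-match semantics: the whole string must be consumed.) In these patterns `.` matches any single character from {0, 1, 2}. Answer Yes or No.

Yes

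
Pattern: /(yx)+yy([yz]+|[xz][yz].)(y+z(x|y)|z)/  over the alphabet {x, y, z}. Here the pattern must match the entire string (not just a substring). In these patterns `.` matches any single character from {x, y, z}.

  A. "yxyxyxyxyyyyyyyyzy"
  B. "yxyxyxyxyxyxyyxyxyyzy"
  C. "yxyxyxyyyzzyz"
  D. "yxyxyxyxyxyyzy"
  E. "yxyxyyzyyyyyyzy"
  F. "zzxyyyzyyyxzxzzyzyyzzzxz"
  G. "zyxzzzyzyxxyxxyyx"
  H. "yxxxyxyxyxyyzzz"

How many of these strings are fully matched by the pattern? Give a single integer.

4

A → match
B → match
C → match
D → no match
E → match
F → no match — must start with "yx"
G → no match — must start with "yx"
H → no match
Total matched: 4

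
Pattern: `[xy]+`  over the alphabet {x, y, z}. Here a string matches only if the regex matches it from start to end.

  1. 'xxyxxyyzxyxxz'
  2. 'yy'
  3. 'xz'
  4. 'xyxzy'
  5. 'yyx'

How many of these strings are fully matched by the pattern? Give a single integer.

2

1 → no match
2 → match
3 → no match
4 → no match
5 → match
Total matched: 2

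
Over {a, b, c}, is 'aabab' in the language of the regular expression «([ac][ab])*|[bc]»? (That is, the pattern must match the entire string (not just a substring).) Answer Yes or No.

No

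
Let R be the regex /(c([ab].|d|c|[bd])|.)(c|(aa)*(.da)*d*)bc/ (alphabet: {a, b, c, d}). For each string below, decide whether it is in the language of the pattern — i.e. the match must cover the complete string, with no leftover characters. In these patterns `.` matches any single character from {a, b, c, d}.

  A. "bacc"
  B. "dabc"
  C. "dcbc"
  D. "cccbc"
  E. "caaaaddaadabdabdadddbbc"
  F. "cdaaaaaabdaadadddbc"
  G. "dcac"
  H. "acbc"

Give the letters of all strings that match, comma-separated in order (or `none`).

C, D, F, H

A → no match — must end with "bc"
B → no match
C → match
D → match
E → no match
F → match
G → no match — must end with "bc"
H → match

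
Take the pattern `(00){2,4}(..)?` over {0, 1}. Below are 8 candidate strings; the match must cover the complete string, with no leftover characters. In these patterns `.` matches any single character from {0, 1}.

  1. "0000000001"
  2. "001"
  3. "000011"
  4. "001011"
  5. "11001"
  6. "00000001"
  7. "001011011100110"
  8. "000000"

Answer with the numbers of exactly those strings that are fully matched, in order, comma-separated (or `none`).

1. "0000000001" → match
2. "001" → no match
3. "000011" → match
4. "001011" → no match
5. "11001" → no match — must start with "00"
6. "00000001" → match
7 → no match
8. "000000" → match

1, 3, 6, 8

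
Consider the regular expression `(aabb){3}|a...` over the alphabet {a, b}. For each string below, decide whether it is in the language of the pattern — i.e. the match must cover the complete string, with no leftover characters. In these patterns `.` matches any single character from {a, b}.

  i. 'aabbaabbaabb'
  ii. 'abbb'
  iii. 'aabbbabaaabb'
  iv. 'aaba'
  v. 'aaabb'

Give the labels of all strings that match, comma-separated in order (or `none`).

i → match
ii → match
iii → no match
iv → match
v → no match

i, ii, iv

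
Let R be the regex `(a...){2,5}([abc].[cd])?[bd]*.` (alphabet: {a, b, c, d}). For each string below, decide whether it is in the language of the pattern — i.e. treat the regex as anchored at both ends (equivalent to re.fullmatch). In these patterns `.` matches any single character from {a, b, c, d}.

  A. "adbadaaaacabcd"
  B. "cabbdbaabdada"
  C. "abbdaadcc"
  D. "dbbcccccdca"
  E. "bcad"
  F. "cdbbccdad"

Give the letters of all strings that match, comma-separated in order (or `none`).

C

A → no match
B → no match — must start with "a"
C → match
D → no match — must start with "a"
E → no match — must start with "a"
F → no match — must start with "a"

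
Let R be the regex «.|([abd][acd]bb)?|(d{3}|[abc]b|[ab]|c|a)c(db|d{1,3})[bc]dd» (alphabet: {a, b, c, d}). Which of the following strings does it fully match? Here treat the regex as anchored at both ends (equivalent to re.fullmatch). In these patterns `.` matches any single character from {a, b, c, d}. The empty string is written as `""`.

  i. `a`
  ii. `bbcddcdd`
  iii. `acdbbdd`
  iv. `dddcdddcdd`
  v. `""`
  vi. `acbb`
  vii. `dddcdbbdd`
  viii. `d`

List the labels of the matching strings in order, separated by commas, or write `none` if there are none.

i, ii, iii, iv, v, vi, vii, viii

i → match
ii → match
iii → match
iv → match
v → match
vi → match
vii → match
viii → match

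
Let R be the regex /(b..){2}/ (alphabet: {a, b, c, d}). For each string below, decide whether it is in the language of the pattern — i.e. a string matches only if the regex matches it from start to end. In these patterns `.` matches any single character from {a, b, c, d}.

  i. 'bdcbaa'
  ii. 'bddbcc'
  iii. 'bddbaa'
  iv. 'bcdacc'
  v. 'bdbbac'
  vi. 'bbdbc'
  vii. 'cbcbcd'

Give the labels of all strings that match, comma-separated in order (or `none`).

i, ii, iii, v

i → match
ii → match
iii → match
iv → no match
v → match
vi → no match
vii → no match — must start with 'b'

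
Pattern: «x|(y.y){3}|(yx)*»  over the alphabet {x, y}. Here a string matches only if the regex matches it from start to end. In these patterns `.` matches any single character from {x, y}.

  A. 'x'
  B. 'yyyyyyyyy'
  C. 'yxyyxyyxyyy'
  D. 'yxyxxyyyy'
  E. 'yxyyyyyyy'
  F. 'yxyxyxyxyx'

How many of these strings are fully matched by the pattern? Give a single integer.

4

A → match
B → match
C → no match
D → no match
E → match
F → match
Total matched: 4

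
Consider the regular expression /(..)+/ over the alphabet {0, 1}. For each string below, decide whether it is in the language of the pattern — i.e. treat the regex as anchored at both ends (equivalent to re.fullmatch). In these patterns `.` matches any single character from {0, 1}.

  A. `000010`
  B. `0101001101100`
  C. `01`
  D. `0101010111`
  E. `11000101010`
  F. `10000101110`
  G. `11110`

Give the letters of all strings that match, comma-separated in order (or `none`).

A → match
B → no match
C → match
D → match
E → no match
F → no match
G → no match

A, C, D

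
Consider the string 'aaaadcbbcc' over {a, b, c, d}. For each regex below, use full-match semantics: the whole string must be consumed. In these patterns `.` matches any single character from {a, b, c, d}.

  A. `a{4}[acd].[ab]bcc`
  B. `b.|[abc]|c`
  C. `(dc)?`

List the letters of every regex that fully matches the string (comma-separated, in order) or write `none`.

A → match
B → no match
C → no match

A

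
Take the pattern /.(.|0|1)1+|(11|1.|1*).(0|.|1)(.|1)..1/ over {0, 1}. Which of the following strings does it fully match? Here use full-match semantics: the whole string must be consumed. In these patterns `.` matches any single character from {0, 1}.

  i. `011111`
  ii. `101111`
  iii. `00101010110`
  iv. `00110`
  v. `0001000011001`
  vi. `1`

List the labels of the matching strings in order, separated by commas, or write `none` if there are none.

i, ii

i → match
ii → match
iii → no match — must end with `1`
iv → no match — must end with `1`
v → no match
vi → no match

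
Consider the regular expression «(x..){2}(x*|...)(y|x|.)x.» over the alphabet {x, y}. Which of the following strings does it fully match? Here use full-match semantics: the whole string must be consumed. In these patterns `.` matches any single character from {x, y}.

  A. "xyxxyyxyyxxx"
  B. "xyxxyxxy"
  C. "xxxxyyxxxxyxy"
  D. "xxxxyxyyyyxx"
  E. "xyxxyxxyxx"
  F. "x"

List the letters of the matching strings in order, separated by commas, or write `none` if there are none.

A, C, D, E

A → match
B → no match
C → match
D → match
E → match
F → no match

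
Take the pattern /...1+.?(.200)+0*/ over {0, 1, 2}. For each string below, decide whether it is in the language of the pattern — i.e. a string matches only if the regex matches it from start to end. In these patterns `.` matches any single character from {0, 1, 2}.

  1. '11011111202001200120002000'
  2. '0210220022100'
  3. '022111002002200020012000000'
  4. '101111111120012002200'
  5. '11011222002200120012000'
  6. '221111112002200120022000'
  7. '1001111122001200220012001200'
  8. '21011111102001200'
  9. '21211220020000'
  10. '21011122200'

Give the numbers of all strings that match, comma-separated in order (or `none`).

1 → match
2 → no match
3 → match
4 → match
5 → match
6 → match
7 → match
8 → match
9 → no match
10. '21011122200' → match

1, 3, 4, 5, 6, 7, 8, 10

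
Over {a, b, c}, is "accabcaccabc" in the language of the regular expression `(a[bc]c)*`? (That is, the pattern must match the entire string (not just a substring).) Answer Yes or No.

Yes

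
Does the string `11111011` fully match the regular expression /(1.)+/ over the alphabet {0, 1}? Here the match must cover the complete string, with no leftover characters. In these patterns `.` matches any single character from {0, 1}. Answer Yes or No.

Yes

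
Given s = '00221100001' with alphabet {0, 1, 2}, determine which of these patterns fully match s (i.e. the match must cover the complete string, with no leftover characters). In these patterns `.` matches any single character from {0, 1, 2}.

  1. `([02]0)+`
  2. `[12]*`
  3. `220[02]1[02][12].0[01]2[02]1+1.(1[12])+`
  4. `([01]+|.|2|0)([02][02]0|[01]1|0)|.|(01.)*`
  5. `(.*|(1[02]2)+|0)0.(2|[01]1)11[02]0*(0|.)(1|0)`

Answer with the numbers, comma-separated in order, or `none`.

5

1 → no match — must end with '0'
2 → no match
3 → no match — must start with '220'
4 → no match
5 → match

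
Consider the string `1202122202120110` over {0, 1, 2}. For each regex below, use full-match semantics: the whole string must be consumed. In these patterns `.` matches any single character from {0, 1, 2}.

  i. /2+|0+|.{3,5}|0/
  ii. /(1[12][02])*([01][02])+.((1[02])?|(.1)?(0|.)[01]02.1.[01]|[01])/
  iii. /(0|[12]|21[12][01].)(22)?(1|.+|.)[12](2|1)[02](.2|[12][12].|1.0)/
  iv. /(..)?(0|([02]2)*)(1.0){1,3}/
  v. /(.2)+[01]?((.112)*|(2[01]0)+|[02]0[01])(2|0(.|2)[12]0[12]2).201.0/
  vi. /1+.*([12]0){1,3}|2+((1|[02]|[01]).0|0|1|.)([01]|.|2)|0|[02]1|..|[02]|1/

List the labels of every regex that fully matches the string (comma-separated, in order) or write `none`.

i → no match
ii → no match
iii → match
iv → no match
v → match
vi → match

iii, v, vi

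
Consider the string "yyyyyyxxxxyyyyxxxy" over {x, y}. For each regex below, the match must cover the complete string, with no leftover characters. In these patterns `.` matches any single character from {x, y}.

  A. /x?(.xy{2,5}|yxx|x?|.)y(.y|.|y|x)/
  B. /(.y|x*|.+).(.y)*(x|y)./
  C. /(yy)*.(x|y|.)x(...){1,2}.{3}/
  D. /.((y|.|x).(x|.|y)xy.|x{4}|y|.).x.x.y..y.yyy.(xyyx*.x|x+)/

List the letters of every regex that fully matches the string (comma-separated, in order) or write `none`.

B, C

A → no match
B → match
C → match
D → no match — must end with "x"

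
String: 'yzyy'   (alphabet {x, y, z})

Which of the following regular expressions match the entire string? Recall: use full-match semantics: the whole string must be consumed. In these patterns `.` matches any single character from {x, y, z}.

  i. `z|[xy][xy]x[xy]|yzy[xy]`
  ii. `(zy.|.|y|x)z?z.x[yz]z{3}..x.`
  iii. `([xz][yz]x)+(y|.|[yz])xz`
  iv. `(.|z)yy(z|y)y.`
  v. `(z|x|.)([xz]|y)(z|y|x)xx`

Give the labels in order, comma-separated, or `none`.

i → match
ii → no match
iii → no match — must end with 'xz'
iv → no match
v → no match — must end with 'xx'

i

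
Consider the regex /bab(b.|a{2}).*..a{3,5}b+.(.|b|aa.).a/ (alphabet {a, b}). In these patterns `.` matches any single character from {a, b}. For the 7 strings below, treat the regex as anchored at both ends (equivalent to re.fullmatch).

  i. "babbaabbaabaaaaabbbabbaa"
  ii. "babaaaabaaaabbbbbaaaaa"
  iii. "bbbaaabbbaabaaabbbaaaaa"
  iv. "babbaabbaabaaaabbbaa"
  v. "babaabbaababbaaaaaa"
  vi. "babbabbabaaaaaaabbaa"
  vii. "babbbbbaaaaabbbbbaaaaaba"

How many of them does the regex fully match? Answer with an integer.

i → no match
ii → match
iii → no match — must start with "bab"
iv → match
v → no match
vi → no match
vii → no match
Total matched: 2

2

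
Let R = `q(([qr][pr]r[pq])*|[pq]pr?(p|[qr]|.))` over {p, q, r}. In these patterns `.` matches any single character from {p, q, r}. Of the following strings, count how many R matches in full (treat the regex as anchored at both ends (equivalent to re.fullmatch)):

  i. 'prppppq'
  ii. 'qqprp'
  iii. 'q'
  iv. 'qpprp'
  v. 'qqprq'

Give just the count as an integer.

4

i. 'prppppq' → no match — must start with 'q'
ii. 'qqprp' → match
iii. 'q' → match
iv. 'qpprp' → match
v. 'qqprq' → match
Total matched: 4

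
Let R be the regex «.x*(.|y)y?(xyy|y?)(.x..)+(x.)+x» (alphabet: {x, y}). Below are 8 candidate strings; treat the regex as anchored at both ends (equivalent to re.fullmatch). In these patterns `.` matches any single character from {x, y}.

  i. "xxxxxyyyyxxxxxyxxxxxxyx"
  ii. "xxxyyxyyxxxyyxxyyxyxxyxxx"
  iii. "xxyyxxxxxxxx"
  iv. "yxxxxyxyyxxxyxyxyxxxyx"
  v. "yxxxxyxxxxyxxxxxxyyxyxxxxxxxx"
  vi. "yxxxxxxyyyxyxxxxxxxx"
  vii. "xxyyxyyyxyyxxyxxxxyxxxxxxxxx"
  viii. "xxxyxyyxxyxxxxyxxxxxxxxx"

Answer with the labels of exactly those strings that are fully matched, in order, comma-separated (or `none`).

i, ii, iii, iv, v, vi, vii, viii

i → match
ii → match
iii → match
iv → match
v → match
vi → match
vii → match
viii → match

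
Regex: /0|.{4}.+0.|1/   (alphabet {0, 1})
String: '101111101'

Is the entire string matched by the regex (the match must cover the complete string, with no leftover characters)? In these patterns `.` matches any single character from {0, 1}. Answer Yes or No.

Yes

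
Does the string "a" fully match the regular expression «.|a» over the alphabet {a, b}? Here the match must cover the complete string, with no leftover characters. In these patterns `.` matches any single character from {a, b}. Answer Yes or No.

Yes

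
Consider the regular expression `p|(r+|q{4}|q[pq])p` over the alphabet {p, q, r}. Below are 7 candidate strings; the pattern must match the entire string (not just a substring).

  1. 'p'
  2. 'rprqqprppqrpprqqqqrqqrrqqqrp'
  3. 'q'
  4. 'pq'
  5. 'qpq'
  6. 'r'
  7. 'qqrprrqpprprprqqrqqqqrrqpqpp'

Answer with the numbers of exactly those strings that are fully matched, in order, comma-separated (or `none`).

1

1 → match
2 → no match
3 → no match — must end with 'p'
4 → no match — must end with 'p'
5 → no match — must end with 'p'
6 → no match — must end with 'p'
7 → no match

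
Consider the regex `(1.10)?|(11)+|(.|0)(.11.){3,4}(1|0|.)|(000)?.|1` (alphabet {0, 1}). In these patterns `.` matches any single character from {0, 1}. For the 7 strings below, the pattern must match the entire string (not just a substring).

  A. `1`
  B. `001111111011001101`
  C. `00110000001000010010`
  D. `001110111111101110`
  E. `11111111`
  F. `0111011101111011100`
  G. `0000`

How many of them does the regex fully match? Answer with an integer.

A → match
B → match
C → no match
D → match
E → match
F → no match
G → match
Total matched: 5

5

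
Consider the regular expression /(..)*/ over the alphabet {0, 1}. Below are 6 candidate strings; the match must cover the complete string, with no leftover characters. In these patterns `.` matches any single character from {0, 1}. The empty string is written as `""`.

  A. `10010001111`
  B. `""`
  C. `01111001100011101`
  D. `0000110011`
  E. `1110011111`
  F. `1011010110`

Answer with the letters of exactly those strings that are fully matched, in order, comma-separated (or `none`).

A. `10010001111` → no match
B. `""` → match
C → no match
D. `0000110011` → match
E. `1110011111` → match
F. `1011010110` → match

B, D, E, F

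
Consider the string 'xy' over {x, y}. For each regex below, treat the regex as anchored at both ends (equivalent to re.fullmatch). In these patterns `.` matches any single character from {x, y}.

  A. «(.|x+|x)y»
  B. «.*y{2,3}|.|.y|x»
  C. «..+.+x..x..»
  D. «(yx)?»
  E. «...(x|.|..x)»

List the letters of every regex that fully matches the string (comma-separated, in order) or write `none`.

A → match
B → match
C → no match
D → no match
E → no match

A, B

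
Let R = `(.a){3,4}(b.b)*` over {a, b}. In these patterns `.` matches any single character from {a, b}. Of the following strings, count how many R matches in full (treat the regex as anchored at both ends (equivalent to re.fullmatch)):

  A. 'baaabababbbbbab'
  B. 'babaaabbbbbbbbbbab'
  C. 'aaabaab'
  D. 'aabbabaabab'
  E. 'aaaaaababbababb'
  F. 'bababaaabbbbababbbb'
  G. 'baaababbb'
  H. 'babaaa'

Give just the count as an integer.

A → match
B → match
C. 'aaabaab' → no match
D. 'aabbabaabab' → no match
E → no match
F → no match
G. 'baaababbb' → match
H. 'babaaa' → match
Total matched: 4

4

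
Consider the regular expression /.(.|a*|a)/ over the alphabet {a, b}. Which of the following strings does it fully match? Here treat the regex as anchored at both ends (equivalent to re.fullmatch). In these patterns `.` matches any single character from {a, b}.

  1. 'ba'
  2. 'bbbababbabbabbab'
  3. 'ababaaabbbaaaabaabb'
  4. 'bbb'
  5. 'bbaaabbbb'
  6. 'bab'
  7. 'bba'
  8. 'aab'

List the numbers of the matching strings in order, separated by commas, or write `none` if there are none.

1 → match
2 → no match
3 → no match
4 → no match
5 → no match
6 → no match
7 → no match
8 → no match

1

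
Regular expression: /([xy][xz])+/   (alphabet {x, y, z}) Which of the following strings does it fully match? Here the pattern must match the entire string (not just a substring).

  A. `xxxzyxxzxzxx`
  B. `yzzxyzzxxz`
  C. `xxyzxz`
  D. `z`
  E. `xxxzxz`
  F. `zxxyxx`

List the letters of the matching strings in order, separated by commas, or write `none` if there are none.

A → match
B → no match
C → match
D → no match
E → match
F → no match

A, C, E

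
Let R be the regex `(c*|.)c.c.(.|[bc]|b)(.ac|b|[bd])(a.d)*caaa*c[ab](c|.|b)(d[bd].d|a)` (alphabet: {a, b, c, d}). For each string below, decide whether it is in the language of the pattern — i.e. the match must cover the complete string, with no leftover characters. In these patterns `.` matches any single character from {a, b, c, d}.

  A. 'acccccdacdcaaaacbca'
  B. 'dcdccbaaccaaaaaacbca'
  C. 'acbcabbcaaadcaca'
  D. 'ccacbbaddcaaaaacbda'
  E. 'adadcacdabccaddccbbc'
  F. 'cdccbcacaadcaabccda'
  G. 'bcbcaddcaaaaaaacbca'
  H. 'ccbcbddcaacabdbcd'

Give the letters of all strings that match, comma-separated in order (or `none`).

A → match
B → match
C → no match
D → no match
E → no match
F → no match
G → match
H → match

A, B, G, H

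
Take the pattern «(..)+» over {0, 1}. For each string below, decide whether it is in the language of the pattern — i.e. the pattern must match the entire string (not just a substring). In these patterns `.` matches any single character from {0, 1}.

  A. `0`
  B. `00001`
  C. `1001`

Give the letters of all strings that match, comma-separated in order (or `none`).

C

A → no match
B → no match
C → match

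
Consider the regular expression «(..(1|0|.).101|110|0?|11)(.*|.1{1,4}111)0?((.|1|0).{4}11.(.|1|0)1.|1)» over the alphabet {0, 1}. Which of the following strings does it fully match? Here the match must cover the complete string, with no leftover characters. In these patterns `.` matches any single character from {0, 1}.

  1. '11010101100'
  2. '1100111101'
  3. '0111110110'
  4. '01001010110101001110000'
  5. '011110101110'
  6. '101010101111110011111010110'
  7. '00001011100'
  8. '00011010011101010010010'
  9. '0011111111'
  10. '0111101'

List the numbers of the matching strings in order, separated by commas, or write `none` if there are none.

1 → no match
2 → match
3 → no match
4 → no match
5 → no match
6 → no match
7 → no match
8 → no match
9 → match
10 → match

2, 9, 10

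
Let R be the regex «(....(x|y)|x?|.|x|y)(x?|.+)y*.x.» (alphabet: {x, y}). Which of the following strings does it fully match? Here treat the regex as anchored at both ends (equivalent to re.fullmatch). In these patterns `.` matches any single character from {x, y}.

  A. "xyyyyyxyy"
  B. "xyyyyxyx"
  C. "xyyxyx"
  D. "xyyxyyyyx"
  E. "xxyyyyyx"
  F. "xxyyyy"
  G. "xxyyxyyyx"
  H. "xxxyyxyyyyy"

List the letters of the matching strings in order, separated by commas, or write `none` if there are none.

A → no match
B → no match
C → no match
D → no match
E → no match
F → no match
G → no match
H → no match

none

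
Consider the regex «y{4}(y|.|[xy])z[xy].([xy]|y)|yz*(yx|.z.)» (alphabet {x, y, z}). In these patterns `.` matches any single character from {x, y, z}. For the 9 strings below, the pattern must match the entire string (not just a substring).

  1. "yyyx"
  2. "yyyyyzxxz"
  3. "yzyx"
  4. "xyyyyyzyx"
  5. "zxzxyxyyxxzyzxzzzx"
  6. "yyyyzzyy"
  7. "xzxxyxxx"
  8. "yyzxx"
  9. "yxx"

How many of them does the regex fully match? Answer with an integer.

1 → no match
2 → no match
3 → match
4 → no match — must start with "y"
5 → no match — must start with "y"
6 → no match
7 → no match — must start with "y"
8 → no match
9 → no match
Total matched: 1

1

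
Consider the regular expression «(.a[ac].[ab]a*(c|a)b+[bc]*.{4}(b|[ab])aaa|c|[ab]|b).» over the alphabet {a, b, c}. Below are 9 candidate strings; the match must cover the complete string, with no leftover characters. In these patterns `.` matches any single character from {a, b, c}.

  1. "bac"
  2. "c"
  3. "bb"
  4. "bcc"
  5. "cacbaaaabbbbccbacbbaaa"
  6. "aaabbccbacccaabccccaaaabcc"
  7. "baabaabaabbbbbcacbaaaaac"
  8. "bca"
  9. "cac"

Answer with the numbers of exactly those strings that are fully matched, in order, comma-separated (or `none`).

3

1 → no match
2 → no match
3 → match
4 → no match
5 → no match
6 → no match
7 → no match
8 → no match
9 → no match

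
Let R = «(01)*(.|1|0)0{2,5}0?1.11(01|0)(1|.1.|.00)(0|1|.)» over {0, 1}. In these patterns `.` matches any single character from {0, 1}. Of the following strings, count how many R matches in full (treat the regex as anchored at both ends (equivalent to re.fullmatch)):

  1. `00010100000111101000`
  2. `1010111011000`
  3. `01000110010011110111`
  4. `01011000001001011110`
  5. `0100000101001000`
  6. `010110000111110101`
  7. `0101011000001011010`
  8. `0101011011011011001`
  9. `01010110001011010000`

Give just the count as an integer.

1 → no match
2 → no match
3 → no match
4 → no match
5 → no match
6 → no match
7 → match
8 → no match
9 → match
Total matched: 2

2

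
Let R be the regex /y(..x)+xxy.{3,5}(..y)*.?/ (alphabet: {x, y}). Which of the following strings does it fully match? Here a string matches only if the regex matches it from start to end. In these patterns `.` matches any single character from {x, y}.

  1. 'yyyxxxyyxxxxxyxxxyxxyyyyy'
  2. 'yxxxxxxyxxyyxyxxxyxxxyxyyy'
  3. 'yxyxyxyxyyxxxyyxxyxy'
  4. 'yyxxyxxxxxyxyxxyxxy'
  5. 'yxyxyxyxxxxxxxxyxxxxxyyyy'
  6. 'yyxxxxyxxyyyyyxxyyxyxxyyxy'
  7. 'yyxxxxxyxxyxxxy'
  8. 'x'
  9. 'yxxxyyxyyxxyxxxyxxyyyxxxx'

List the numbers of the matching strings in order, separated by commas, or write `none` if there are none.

1 → no match
2 → match
3 → no match
4 → no match
5 → no match
6 → match
7 → no match
8 → no match — must start with 'y'
9 → no match

2, 6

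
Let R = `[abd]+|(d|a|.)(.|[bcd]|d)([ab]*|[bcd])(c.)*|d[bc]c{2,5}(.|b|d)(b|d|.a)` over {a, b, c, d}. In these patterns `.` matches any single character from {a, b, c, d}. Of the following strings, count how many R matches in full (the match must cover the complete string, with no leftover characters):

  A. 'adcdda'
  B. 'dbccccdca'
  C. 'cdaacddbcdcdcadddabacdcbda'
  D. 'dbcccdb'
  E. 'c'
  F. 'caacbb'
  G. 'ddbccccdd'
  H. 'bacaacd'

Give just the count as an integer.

A → no match
B → match
C → no match
D → match
E → no match
F → no match
G → no match
H → no match
Total matched: 2

2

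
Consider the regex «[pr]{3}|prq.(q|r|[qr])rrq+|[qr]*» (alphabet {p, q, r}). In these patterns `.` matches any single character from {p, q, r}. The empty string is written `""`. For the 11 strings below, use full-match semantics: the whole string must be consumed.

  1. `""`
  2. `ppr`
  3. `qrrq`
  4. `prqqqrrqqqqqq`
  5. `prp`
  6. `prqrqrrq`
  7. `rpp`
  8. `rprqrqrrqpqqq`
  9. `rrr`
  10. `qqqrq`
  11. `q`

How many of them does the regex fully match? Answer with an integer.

10

1. `""` → match
2. `ppr` → match
3. `qrrq` → match
4 → match
5. `prp` → match
6. `prqrqrrq` → match
7. `rpp` → match
8 → no match
9. `rrr` → match
10. `qqqrq` → match
11. `q` → match
Total matched: 10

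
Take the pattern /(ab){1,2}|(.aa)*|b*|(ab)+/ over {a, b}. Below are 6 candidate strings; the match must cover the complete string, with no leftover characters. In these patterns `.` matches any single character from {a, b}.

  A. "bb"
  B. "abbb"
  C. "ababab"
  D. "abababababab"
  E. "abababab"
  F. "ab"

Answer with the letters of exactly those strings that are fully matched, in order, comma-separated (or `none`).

A → match
B → no match
C → match
D → match
E → match
F → match

A, C, D, E, F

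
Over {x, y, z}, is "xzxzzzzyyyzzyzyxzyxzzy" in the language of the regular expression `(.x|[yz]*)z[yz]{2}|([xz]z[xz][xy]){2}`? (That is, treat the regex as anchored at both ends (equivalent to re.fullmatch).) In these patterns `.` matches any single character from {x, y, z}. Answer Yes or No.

No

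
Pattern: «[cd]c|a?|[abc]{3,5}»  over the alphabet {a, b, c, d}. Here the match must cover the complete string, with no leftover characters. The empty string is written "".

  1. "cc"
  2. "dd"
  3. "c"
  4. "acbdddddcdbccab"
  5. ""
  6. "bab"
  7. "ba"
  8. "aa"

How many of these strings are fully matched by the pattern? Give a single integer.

1 → match
2 → no match
3 → no match
4 → no match
5 → match
6 → match
7 → no match
8 → no match
Total matched: 3

3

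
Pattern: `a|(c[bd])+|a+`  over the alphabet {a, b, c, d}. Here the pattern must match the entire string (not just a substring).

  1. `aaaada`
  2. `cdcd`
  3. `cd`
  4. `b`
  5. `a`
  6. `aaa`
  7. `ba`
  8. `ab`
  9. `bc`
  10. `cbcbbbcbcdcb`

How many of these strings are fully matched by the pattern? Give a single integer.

4

1 → no match
2 → match
3 → match
4 → no match
5 → match
6 → match
7 → no match
8 → no match
9 → no match
10 → no match
Total matched: 4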